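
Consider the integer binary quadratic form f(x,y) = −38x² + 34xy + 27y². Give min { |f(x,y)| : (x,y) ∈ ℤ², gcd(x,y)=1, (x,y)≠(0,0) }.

river: ρ → (27,20,-45)
river: ρ → (-45,70,2)
river: ρ → (2,70,-45)
river: ρ → (-45,20,27)
river: ρ → (27,34,-38)
river: ρ → (-38,42,23)
river: ρ → (23,50,-30)
river: ρ → (-30,70,3)
river: ρ → (3,68,-53)
river: ρ → (-53,38,18)
river: ρ → (18,70,-5)
river: ρ → (-5,70,18)
river: ρ → (18,38,-53)
river: ρ → (-53,68,3)
river: ρ → (3,70,-30)
river: ρ → (-30,50,23)
river: ρ → (23,42,-38)
river: ρ → (-38,34,27)
closes: descent 0, river 18
min |a| on river = 2

2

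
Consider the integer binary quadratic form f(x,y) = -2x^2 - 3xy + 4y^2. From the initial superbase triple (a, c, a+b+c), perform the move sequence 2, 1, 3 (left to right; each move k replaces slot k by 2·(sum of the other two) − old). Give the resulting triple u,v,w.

start (-2,4,-1) = (f(1,0),f(0,1),f(1,1))
replace slot 2: 2·((-2)+(-1)) − 4 = -10 → (-2,-10,-1)
replace slot 1: 2·((-10)+(-1)) − (-2) = -20 → (-20,-10,-1)
replace slot 3: 2·((-20)+(-10)) − (-1) = -59 → (-20,-10,-59)

-20,-10,-59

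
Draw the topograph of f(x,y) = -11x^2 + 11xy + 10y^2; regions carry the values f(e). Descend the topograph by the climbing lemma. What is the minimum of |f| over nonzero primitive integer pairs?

river: ρ → (10,9,-12)
river: ρ → (-12,15,7)
river: ρ → (7,13,-14)
river: ρ → (-14,15,6)
river: ρ → (6,21,-5)
river: ρ → (-5,19,10)
river: ρ → (10,21,-3)
river: ρ → (-3,21,10)
river: ρ → (10,19,-5)
river: ρ → (-5,21,6)
river: ρ → (6,15,-14)
river: ρ → (-14,13,7)
river: ρ → (7,15,-12)
river: ρ → (-12,9,10)
river: ρ → (10,11,-11)
river: ρ → (-11,11,10)
closes: descent 0, river 16
min |a| on river = 3

3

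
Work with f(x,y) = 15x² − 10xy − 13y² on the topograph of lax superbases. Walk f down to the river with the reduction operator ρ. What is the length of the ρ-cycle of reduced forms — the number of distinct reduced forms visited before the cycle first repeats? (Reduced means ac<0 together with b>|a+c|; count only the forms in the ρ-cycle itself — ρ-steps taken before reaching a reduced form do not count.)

D = 880, ⌊√D⌋ = 29
descent: ρ → (-13,10,15)  [lands on river]
river: ρ → (15,20,-8)
river: ρ → (-8,28,3)
river: ρ → (3,26,-17)
river: ρ → (-17,8,12)
river: ρ → (12,16,-13)
ρ-cycle length = 6 (tail of 1 descent step not counted)

6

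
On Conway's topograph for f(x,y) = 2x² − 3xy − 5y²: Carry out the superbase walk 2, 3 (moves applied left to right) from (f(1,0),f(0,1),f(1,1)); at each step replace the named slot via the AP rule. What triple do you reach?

start (2,-5,-6) = (f(1,0),f(0,1),f(1,1))
replace slot 2: 2·(2+(-6)) − (-5) = -3 → (2,-3,-6)
replace slot 3: 2·(2+(-3)) − (-6) = 4 → (2,-3,4)

2,-3,4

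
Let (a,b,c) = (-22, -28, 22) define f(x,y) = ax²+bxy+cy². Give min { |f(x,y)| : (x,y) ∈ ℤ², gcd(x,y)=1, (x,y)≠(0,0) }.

descent: ρ → (22,28,-22)  [lands on river]
river: ρ → (-22,16,28)
river: ρ → (28,40,-10)
river: ρ → (-10,40,28)
river: ρ → (28,16,-22)
river: ρ → (-22,28,22)
river: ρ → (22,16,-28)
river: ρ → (-28,40,10)
river: ρ → (10,40,-28)
river: ρ → (-28,16,22)
closes: descent 1, river 10
min |a| on river = 10

10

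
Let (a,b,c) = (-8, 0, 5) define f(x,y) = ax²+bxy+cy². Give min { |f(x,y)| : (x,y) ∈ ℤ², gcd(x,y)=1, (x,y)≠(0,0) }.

descent: ρ → (5,10,-3)  [lands on river]
river: ρ → (-3,8,8)
river: ρ → (8,8,-3)
river: ρ → (-3,10,5)
closes: descent 1, river 4
min |a| on river = 3

3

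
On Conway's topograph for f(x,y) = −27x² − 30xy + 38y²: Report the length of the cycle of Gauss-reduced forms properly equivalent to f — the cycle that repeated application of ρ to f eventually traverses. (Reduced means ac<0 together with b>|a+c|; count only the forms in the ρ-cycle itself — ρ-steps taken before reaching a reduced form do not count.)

D = 5004, ⌊√D⌋ = 70
descent: ρ → (38,30,-27)  [lands on river]
river: ρ → (-27,24,41)
river: ρ → (41,58,-10)
river: ρ → (-10,62,29)
river: ρ → (29,54,-18)
river: ρ → (-18,54,29)
river: ρ → (29,62,-10)
river: ρ → (-10,58,41)
river: ρ → (41,24,-27)
river: ρ → (-27,30,38)
river: ρ → (38,46,-19)
river: ρ → (-19,68,5)
river: ρ → (5,62,-58)
river: ρ → (-58,54,9)
river: ρ → (9,54,-58)
river: ρ → (-58,62,5)
river: ρ → (5,68,-19)
river: ρ → (-19,46,38)
ρ-cycle length = 18 (tail of 1 descent step not counted)

18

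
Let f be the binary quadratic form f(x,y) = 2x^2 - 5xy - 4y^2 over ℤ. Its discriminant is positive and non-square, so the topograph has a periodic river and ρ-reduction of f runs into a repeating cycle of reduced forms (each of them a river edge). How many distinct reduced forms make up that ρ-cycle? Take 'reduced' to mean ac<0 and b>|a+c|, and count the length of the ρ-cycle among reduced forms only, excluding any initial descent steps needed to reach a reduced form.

D = 57, ⌊√D⌋ = 7
descent: ρ → (-4,5,2)  [lands on river]
river: ρ → (2,7,-1)
river: ρ → (-1,7,2)
river: ρ → (2,5,-4)
river: ρ → (-4,3,3)
river: ρ → (3,3,-4)
ρ-cycle length = 6 (tail of 1 descent step not counted)

6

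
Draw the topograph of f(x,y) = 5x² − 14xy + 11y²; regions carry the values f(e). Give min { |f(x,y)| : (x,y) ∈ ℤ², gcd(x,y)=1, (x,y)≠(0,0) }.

translate: b→-4 (≡-14 mod 10), so (5,-14,11)→(5,-4,2)
flip: (5,-4,2)→(2,4,5)
translate: b→0 (≡4 mod 4), so (2,4,5)→(2,0,3)
reduced (well bottom): (2,0,3) with a≤c, −a<b≤a
well minimum = a = 2

2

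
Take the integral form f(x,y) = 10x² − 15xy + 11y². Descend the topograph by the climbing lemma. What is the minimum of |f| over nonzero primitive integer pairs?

translate: b→5 (≡-15 mod 20), so (10,-15,11)→(10,5,6)
flip: (10,5,6)→(6,-5,10)
reduced (well bottom): (6,-5,10) with a≤c, −a<b≤a
well minimum = a = 6

6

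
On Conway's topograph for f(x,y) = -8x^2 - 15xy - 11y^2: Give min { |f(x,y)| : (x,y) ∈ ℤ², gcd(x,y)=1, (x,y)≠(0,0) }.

translate: b→-1 (≡15 mod 16), so (8,15,11)→(8,-1,4)
flip: (8,-1,4)→(4,1,8)
reduced (well bottom): (4,1,8) with a≤c, −a<b≤a
well minimum |f| = |-4| = 4 (negative-definite)

4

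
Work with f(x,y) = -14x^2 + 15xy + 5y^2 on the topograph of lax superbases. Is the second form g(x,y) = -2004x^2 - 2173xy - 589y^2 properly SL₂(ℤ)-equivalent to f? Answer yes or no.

D₁ = 505, D₂ = 505
river cycle of f (length 8): (5, 15, -14), (-14, 13, 6), (6, 11, -16), (-16, 21, 1), (1, 21, -16), (-16, 11, 6), (6, 13, -14), (-14, 15, 5)
river cycle of g (length 8): (-14, 15, 5), (5, 15, -14), (-14, 13, 6), (6, 11, -16), (-16, 21, 1), (1, 21, -16), (-16, 11, 6), (6, 13, -14)
cycles coincide ⇒ equivalent

yes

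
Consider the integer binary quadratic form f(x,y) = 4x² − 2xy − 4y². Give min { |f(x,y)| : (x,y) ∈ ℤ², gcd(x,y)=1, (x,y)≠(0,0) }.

descent: ρ → (-4,2,4)  [lands on river]
river: ρ → (4,6,-2)
river: ρ → (-2,6,4)
river: ρ → (4,2,-4)
river: ρ → (-4,6,2)
river: ρ → (2,6,-4)
closes: descent 1, river 6
min |a| on river = 2

2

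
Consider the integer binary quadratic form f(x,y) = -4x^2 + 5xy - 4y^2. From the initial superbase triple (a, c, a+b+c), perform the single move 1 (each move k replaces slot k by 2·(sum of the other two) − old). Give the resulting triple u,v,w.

start (-4,-4,-3) = (f(1,0),f(0,1),f(1,1))
replace slot 1: 2·((-4)+(-3)) − (-4) = -10 → (-10,-4,-3)

-10,-4,-3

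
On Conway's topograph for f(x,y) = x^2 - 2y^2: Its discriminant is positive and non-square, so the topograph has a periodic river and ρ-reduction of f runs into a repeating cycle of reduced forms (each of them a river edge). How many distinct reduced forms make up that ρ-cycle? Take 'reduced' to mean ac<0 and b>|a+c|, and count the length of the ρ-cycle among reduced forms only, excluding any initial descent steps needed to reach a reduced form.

D = 8, ⌊√D⌋ = 2
descent: ρ → (-2,0,1)
descent: ρ → (1,2,-1)  [lands on river]
river: ρ → (-1,2,1)
ρ-cycle length = 2 (tail of 2 descent steps not counted)

2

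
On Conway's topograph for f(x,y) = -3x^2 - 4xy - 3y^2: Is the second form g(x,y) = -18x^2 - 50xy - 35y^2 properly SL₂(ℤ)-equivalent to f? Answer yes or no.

D₁ = -20, D₂ = -20
f is negative-definite; reduce −f:
−f: translate: b→-2 (≡4 mod 6), so (3,4,3)→(3,-2,2)
−f: flip: (3,-2,2)→(2,2,3)
−f: reduced (well bottom): (2,2,3) with a≤c, −a<b≤a
flip sign back: reduced form of f is (-2,-2,-3)
g is negative-definite; reduce −g:
−g: translate: b→14 (≡50 mod 36), so (18,50,35)→(18,14,3)
−g: flip: (18,14,3)→(3,-14,18)
−g: translate: b→-2 (≡-14 mod 6), so (3,-14,18)→(3,-2,2)
−g: flip: (3,-2,2)→(2,2,3)
−g: reduced (well bottom): (2,2,3) with a≤c, −a<b≤a
flip sign back: reduced form of g is (-2,-2,-3)
reduced forms (-2, -2, -3) vs (-2, -2, -3) ⇒ equivalent

yes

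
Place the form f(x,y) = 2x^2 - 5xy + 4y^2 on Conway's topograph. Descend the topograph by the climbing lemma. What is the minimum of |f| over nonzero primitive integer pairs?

translate: b→-1 (≡-5 mod 4), so (2,-5,4)→(2,-1,1)
flip: (2,-1,1)→(1,1,2)
reduced (well bottom): (1,1,2) with a≤c, −a<b≤a
well minimum = a = 1

1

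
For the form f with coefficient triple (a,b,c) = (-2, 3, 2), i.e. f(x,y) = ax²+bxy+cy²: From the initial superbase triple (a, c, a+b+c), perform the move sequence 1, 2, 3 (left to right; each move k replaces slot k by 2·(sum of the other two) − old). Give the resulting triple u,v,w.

start (-2,2,3) = (f(1,0),f(0,1),f(1,1))
replace slot 1: 2·(2+3) − (-2) = 12 → (12,2,3)
replace slot 2: 2·(12+3) − 2 = 28 → (12,28,3)
replace slot 3: 2·(12+28) − 3 = 77 → (12,28,77)

12,28,77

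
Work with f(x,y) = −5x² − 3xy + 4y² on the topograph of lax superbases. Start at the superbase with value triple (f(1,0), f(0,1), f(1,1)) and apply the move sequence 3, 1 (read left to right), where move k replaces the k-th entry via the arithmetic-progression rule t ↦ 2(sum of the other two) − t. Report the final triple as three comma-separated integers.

start (-5,4,-4) = (f(1,0),f(0,1),f(1,1))
replace slot 3: 2·((-5)+4) − (-4) = 2 → (-5,4,2)
replace slot 1: 2·(4+2) − (-5) = 17 → (17,4,2)

17,4,2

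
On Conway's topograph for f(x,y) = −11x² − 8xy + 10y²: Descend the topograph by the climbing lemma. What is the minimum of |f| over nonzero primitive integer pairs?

descent: ρ → (10,8,-11)  [lands on river]
river: ρ → (-11,14,7)
river: ρ → (7,14,-11)
river: ρ → (-11,8,10)
river: ρ → (10,12,-9)
river: ρ → (-9,6,13)
river: ρ → (13,20,-2)
river: ρ → (-2,20,13)
river: ρ → (13,6,-9)
river: ρ → (-9,12,10)
closes: descent 1, river 10
min |a| on river = 2

2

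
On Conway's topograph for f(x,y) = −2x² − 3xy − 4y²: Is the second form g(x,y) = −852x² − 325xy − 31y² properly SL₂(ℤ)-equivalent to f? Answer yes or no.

D₁ = -23, D₂ = -23
f is negative-definite; reduce −f:
−f: translate: b→-1 (≡3 mod 4), so (2,3,4)→(2,-1,3)
−f: reduced (well bottom): (2,-1,3) with a≤c, −a<b≤a
flip sign back: reduced form of f is (-2,1,-3)
g is negative-definite; reduce −g:
−g: flip: (852,325,31)→(31,-325,852)
−g: translate: b→-15 (≡-325 mod 62), so (31,-325,852)→(31,-15,2)
−g: flip: (31,-15,2)→(2,15,31)
−g: translate: b→-1 (≡15 mod 4), so (2,15,31)→(2,-1,3)
−g: reduced (well bottom): (2,-1,3) with a≤c, −a<b≤a
flip sign back: reduced form of g is (-2,1,-3)
reduced forms (-2, 1, -3) vs (-2, 1, -3) ⇒ equivalent

yes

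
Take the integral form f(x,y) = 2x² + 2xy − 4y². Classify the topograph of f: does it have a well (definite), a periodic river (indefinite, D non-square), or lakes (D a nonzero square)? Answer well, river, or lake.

D = b²−4ac = 2² − 4·2·(-4) = 36
D = 6² is a perfect square ⇒ form factors over ℤ ⇒ lakes

lake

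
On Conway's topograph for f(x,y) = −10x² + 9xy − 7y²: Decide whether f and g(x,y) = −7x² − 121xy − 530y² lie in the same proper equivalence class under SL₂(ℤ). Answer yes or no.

D₁ = -199, D₂ = -199
f is negative-definite; reduce −f:
−f: flip: (10,-9,7)→(7,9,10)
−f: translate: b→-5 (≡9 mod 14), so (7,9,10)→(7,-5,8)
−f: reduced (well bottom): (7,-5,8) with a≤c, −a<b≤a
flip sign back: reduced form of f is (-7,5,-8)
g is negative-definite; reduce −g:
−g: translate: b→-5 (≡121 mod 14), so (7,121,530)→(7,-5,8)
−g: reduced (well bottom): (7,-5,8) with a≤c, −a<b≤a
flip sign back: reduced form of g is (-7,5,-8)
reduced forms (-7, 5, -8) vs (-7, 5, -8) ⇒ equivalent

yes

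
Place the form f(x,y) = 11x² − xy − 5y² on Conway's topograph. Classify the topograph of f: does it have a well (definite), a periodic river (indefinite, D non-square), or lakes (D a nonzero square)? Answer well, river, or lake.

D = b²−4ac = (-1)² − 4·11·(-5) = 221
D > 0 non-square ⇒ indefinite ⇒ periodic river

river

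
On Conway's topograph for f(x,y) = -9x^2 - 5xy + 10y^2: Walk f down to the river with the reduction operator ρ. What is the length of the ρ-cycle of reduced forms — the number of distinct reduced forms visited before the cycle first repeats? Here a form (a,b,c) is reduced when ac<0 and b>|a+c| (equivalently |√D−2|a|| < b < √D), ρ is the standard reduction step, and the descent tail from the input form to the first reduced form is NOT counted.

D = 385, ⌊√D⌋ = 19
descent: ρ → (10,5,-9)  [lands on river]
river: ρ → (-9,13,6)
river: ρ → (6,11,-11)
river: ρ → (-11,11,6)
river: ρ → (6,13,-9)
river: ρ → (-9,5,10)
river: ρ → (10,15,-4)
river: ρ → (-4,17,6)
river: ρ → (6,19,-1)
river: ρ → (-1,19,6)
river: ρ → (6,17,-4)
river: ρ → (-4,15,10)
ρ-cycle length = 12 (tail of 1 descent step not counted)

12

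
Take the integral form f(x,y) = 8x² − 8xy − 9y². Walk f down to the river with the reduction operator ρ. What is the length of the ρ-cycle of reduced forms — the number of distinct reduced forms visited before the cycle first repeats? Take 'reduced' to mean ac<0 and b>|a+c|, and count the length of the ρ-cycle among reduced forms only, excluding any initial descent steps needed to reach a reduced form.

D = 352, ⌊√D⌋ = 18
descent: ρ → (-9,8,8)  [lands on river]
river: ρ → (8,8,-9)
river: ρ → (-9,10,7)
river: ρ → (7,18,-1)
river: ρ → (-1,18,7)
river: ρ → (7,10,-9)
ρ-cycle length = 6 (tail of 1 descent step not counted)

6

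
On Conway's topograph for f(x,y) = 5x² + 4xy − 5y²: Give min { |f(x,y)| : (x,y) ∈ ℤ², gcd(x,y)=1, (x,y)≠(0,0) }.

river: ρ → (-5,6,4)
river: ρ → (4,10,-1)
river: ρ → (-1,10,4)
river: ρ → (4,6,-5)
river: ρ → (-5,4,5)
river: ρ → (5,6,-4)
river: ρ → (-4,10,1)
river: ρ → (1,10,-4)
river: ρ → (-4,6,5)
river: ρ → (5,4,-5)
closes: descent 0, river 10
min |a| on river = 1

1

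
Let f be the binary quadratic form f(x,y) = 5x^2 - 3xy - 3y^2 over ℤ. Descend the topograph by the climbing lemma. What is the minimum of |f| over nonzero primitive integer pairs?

descent: ρ → (-3,3,5)  [lands on river]
river: ρ → (5,7,-1)
river: ρ → (-1,7,5)
river: ρ → (5,3,-3)
closes: descent 1, river 4
min |a| on river = 1

1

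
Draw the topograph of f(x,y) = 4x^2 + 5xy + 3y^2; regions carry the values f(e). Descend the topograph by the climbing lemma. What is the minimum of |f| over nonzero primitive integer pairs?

translate: b→-3 (≡5 mod 8), so (4,5,3)→(4,-3,2)
flip: (4,-3,2)→(2,3,4)
translate: b→-1 (≡3 mod 4), so (2,3,4)→(2,-1,3)
reduced (well bottom): (2,-1,3) with a≤c, −a<b≤a
well minimum = a = 2

2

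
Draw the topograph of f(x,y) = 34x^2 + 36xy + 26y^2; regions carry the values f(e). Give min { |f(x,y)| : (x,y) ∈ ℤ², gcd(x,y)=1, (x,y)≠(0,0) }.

translate: b→-32 (≡36 mod 68), so (34,36,26)→(34,-32,24)
flip: (34,-32,24)→(24,32,34)
translate: b→-16 (≡32 mod 48), so (24,32,34)→(24,-16,26)
reduced (well bottom): (24,-16,26) with a≤c, −a<b≤a
well minimum = a = 24

24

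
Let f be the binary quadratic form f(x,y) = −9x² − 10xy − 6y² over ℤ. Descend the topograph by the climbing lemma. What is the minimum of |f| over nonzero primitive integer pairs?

translate: b→-8 (≡10 mod 18), so (9,10,6)→(9,-8,5)
flip: (9,-8,5)→(5,8,9)
translate: b→-2 (≡8 mod 10), so (5,8,9)→(5,-2,6)
reduced (well bottom): (5,-2,6) with a≤c, −a<b≤a
well minimum |f| = |-5| = 5 (negative-definite)

5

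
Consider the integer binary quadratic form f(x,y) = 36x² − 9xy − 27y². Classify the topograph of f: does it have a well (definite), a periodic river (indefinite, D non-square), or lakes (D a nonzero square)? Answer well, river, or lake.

D = b²−4ac = (-9)² − 4·36·(-27) = 3969
D = 63² is a perfect square ⇒ form factors over ℤ ⇒ lakes

lake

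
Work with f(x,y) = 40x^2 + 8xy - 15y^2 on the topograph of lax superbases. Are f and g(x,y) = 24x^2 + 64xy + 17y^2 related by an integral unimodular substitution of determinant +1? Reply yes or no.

D₁ = 2464, D₂ = 2464
river cycle of f (length 14): (-15, 22, 33), (33, 44, -4), (-4, 44, 33), (33, 22, -15), (-15, 38, 17), (17, 30, -23), (-23, 16, 24), (24, 32, -15), (-15, 28, 28), (28, 28, -15), … (4 more)
river cycle of g (length 14): (17, 38, -15), (-15, 22, 33), (33, 44, -4), (-4, 44, 33), (33, 22, -15), (-15, 38, 17), (17, 30, -23), (-23, 16, 24), (24, 32, -15), (-15, 28, 28), … (4 more)
cycles coincide ⇒ equivalent

yes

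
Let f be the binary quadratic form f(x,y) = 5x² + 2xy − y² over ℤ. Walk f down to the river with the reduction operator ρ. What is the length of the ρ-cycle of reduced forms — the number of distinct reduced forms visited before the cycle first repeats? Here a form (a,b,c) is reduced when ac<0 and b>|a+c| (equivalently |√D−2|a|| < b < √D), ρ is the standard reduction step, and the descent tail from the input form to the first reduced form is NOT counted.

D = 24, ⌊√D⌋ = 4
descent: ρ → (-1,4,2)  [lands on river]
river: ρ → (2,4,-1)
ρ-cycle length = 2 (tail of 1 descent step not counted)

2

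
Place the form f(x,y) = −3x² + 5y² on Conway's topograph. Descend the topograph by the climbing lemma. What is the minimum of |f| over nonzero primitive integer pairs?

descent: ρ → (5,0,-3)
descent: ρ → (-3,6,2)  [lands on river]
river: ρ → (2,6,-3)
closes: descent 2, river 2
min |a| on river = 2

2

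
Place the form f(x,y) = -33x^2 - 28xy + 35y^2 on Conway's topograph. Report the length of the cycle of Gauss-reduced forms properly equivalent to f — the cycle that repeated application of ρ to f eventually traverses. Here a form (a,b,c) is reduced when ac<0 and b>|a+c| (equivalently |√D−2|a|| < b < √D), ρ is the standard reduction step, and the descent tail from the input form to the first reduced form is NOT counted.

D = 5404, ⌊√D⌋ = 73
descent: ρ → (35,28,-33)  [lands on river]
river: ρ → (-33,38,30)
river: ρ → (30,22,-41)
river: ρ → (-41,60,11)
river: ρ → (11,72,-5)
river: ρ → (-5,68,39)
river: ρ → (39,10,-34)
river: ρ → (-34,58,15)
river: ρ → (15,62,-26)
river: ρ → (-26,42,35)
ρ-cycle length = 10 (tail of 1 descent step not counted)

10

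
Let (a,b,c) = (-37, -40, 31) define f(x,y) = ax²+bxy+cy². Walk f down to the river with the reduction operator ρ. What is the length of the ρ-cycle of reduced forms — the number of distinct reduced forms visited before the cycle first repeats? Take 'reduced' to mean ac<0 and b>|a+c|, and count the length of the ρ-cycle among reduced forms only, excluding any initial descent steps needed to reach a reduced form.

D = 6188, ⌊√D⌋ = 78
descent: ρ → (31,40,-37)  [lands on river]
river: ρ → (-37,34,34)
river: ρ → (34,34,-37)
river: ρ → (-37,40,31)
river: ρ → (31,22,-46)
river: ρ → (-46,70,7)
river: ρ → (7,70,-46)
river: ρ → (-46,22,31)
ρ-cycle length = 8 (tail of 1 descent step not counted)

8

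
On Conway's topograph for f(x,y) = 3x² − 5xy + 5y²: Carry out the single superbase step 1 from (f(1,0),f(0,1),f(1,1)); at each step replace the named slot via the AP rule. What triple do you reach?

start (3,5,3) = (f(1,0),f(0,1),f(1,1))
replace slot 1: 2·(5+3) − 3 = 13 → (13,5,3)

13,5,3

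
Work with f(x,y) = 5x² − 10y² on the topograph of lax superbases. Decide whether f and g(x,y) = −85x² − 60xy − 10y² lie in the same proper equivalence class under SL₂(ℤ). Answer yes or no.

D₁ = 200, D₂ = 200
river cycle of f (length 2): (5, 10, -5), (-5, 10, 5)
river cycle of g (length 2): (5, 10, -5), (-5, 10, 5)
cycles coincide ⇒ equivalent

yes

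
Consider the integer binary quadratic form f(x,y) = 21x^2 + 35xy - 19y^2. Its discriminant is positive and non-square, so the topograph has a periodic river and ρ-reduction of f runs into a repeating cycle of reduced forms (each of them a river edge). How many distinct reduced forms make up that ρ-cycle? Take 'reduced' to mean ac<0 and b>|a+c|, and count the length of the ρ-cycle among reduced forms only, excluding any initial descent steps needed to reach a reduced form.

D = 2821, ⌊√D⌋ = 53
river: ρ → (-19,41,15)
river: ρ → (15,49,-7)
river: ρ → (-7,49,15)
river: ρ → (15,41,-19)
river: ρ → (-19,35,21)
river: ρ → (21,49,-5)
river: ρ → (-5,51,11)
river: ρ → (11,37,-33)
river: ρ → (-33,29,15)
river: ρ → (15,31,-31)
river: ρ → (-31,31,15)
river: ρ → (15,29,-33)
river: ρ → (-33,37,11)
river: ρ → (11,51,-5)
river: ρ → (-5,49,21)
river: ρ → (21,35,-19)
ρ-cycle length = 16 (tail of 0 descent steps not counted)

16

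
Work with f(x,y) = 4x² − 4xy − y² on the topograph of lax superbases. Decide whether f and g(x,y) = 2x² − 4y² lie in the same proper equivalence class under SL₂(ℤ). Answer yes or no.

D₁ = 32, D₂ = 32
river cycle of f (length 2): (-1, 4, 4), (4, 4, -1)
river cycle of g (length 2): (2, 4, -2), (-2, 4, 2)
cycles differ ⇒ inequivalent

no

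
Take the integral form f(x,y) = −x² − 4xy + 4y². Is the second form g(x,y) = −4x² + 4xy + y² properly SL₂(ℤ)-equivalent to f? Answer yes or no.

D₁ = 32, D₂ = 32
river cycle of f (length 2): (4, 4, -1), (-1, 4, 4)
river cycle of g (length 2): (1, 4, -4), (-4, 4, 1)
cycles differ ⇒ inequivalent

no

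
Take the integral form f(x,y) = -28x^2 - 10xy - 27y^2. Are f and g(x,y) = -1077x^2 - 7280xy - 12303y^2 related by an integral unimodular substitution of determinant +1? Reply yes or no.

D₁ = -2924, D₂ = -2924
f is negative-definite; reduce −f:
−f: flip: (28,10,27)→(27,-10,28)
−f: reduced (well bottom): (27,-10,28) with a≤c, −a<b≤a
flip sign back: reduced form of f is (-27,10,-28)
g is negative-definite; reduce −g:
−g: translate: b→818 (≡7280 mod 2154), so (1077,7280,12303)→(1077,818,156)
−g: flip: (1077,818,156)→(156,-818,1077)
−g: translate: b→118 (≡-818 mod 312), so (156,-818,1077)→(156,118,27)
−g: flip: (156,118,27)→(27,-118,156)
−g: translate: b→-10 (≡-118 mod 54), so (27,-118,156)→(27,-10,28)
−g: reduced (well bottom): (27,-10,28) with a≤c, −a<b≤a
flip sign back: reduced form of g is (-27,10,-28)
reduced forms (-27, 10, -28) vs (-27, 10, -28) ⇒ equivalent

yes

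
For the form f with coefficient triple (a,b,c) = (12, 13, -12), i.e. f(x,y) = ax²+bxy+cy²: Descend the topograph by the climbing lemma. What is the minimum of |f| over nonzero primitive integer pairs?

river: ρ → (-12,11,13)
river: ρ → (13,15,-10)
river: ρ → (-10,25,3)
river: ρ → (3,23,-18)
river: ρ → (-18,13,8)
river: ρ → (8,19,-12)
river: ρ → (-12,5,15)
river: ρ → (15,25,-2)
river: ρ → (-2,27,2)
river: ρ → (2,25,-15)
river: ρ → (-15,5,12)
river: ρ → (12,19,-8)
river: ρ → (-8,13,18)
river: ρ → (18,23,-3)
river: ρ → (-3,25,10)
river: ρ → (10,15,-13)
river: ρ → (-13,11,12)
river: ρ → (12,13,-12)
closes: descent 0, river 18
min |a| on river = 2

2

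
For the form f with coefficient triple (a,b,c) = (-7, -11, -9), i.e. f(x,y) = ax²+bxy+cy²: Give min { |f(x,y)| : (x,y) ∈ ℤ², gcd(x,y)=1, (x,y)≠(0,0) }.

translate: b→-3 (≡11 mod 14), so (7,11,9)→(7,-3,5)
flip: (7,-3,5)→(5,3,7)
reduced (well bottom): (5,3,7) with a≤c, −a<b≤a
well minimum |f| = |-5| = 5 (negative-definite)

5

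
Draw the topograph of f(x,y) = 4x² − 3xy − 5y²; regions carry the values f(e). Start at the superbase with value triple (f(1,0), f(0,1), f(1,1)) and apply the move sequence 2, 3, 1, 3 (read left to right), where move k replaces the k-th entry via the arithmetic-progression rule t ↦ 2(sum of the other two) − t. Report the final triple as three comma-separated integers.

start (4,-5,-4) = (f(1,0),f(0,1),f(1,1))
replace slot 2: 2·(4+(-4)) − (-5) = 5 → (4,5,-4)
replace slot 3: 2·(4+5) − (-4) = 22 → (4,5,22)
replace slot 1: 2·(5+22) − 4 = 50 → (50,5,22)
replace slot 3: 2·(50+5) − 22 = 88 → (50,5,88)

50,5,88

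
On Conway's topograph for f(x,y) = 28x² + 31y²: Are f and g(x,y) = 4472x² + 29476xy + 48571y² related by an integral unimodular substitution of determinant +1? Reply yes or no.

D₁ = -3472, D₂ = -3472
f: reduced (well bottom): (28,0,31) with a≤c, −a<b≤a
g: translate: b→2644 (≡29476 mod 8944), so (4472,29476,48571)→(4472,2644,391)
g: flip: (4472,2644,391)→(391,-2644,4472)
g: translate: b→-298 (≡-2644 mod 782), so (391,-2644,4472)→(391,-298,59)
g: flip: (391,-298,59)→(59,298,391)
g: translate: b→-56 (≡298 mod 118), so (59,298,391)→(59,-56,28)
g: flip: (59,-56,28)→(28,56,59)
g: translate: b→0 (≡56 mod 56), so (28,56,59)→(28,0,31)
g: reduced (well bottom): (28,0,31) with a≤c, −a<b≤a
reduced forms (28, 0, 31) vs (28, 0, 31) ⇒ equivalent

yes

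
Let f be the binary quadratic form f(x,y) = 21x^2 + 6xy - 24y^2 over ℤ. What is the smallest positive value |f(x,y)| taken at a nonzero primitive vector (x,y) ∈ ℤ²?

river: ρ → (-24,42,3)
river: ρ → (3,42,-24)
river: ρ → (-24,6,21)
river: ρ → (21,36,-9)
river: ρ → (-9,36,21)
river: ρ → (21,6,-24)
closes: descent 0, river 6
min |a| on river = 3

3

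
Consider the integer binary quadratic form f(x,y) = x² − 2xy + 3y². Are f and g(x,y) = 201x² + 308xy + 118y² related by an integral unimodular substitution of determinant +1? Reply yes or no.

D₁ = -8, D₂ = -8
f: translate: b→0 (≡-2 mod 2), so (1,-2,3)→(1,0,2)
f: reduced (well bottom): (1,0,2) with a≤c, −a<b≤a
g: translate: b→-94 (≡308 mod 402), so (201,308,118)→(201,-94,11)
g: flip: (201,-94,11)→(11,94,201)
g: translate: b→6 (≡94 mod 22), so (11,94,201)→(11,6,1)
g: flip: (11,6,1)→(1,-6,11)
g: translate: b→0 (≡-6 mod 2), so (1,-6,11)→(1,0,2)
g: reduced (well bottom): (1,0,2) with a≤c, −a<b≤a
reduced forms (1, 0, 2) vs (1, 0, 2) ⇒ equivalent

yes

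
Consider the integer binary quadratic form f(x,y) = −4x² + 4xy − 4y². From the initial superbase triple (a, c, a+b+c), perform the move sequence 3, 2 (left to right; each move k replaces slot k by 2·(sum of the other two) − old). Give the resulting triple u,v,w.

start (-4,-4,-4) = (f(1,0),f(0,1),f(1,1))
replace slot 3: 2·((-4)+(-4)) − (-4) = -12 → (-4,-4,-12)
replace slot 2: 2·((-4)+(-12)) − (-4) = -28 → (-4,-28,-12)

-4,-28,-12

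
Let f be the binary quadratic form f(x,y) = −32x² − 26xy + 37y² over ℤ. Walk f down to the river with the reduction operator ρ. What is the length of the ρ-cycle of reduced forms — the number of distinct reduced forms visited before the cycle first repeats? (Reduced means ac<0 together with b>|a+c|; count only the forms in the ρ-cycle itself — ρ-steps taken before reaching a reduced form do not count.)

D = 5412, ⌊√D⌋ = 73
descent: ρ → (37,26,-32)  [lands on river]
river: ρ → (-32,38,31)
river: ρ → (31,24,-39)
river: ρ → (-39,54,16)
river: ρ → (16,42,-57)
river: ρ → (-57,72,1)
river: ρ → (1,72,-57)
river: ρ → (-57,42,16)
river: ρ → (16,54,-39)
river: ρ → (-39,24,31)
river: ρ → (31,38,-32)
river: ρ → (-32,26,37)
river: ρ → (37,48,-21)
river: ρ → (-21,36,49)
river: ρ → (49,62,-8)
river: ρ → (-8,66,33)
river: ρ → (33,66,-8)
river: ρ → (-8,62,49)
river: ρ → (49,36,-21)
river: ρ → (-21,48,37)
ρ-cycle length = 20 (tail of 1 descent step not counted)

20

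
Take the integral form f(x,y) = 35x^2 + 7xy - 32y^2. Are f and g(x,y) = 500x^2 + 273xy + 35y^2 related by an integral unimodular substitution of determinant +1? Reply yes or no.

D₁ = 4529, D₂ = 4529
river cycle of f (length 44): (-32, 57, 10), (10, 63, -14), (-14, 49, 38), (38, 27, -25), (-25, 23, 40), (40, 57, -8), (-8, 55, 47), (47, 39, -16), (-16, 57, 20), (20, 63, -7), … (34 more)
river cycle of g (length 44): (35, 7, -32), (-32, 57, 10), (10, 63, -14), (-14, 49, 38), (38, 27, -25), (-25, 23, 40), (40, 57, -8), (-8, 55, 47), (47, 39, -16), (-16, 57, 20), … (34 more)
cycles coincide ⇒ equivalent

yes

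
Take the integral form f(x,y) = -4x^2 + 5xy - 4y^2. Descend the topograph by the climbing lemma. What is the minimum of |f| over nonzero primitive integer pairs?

translate: b→3 (≡-5 mod 8), so (4,-5,4)→(4,3,3)
flip: (4,3,3)→(3,-3,4)
translate: b→3 (≡-3 mod 6), so (3,-3,4)→(3,3,4)
reduced (well bottom): (3,3,4) with a≤c, −a<b≤a
well minimum |f| = |-3| = 3 (negative-definite)

3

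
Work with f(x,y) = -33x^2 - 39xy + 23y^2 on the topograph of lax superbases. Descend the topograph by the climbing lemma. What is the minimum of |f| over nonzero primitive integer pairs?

descent: ρ → (23,39,-33)  [lands on river]
river: ρ → (-33,27,29)
river: ρ → (29,31,-31)
river: ρ → (-31,31,29)
river: ρ → (29,27,-33)
river: ρ → (-33,39,23)
river: ρ → (23,53,-19)
river: ρ → (-19,61,11)
river: ρ → (11,49,-49)
river: ρ → (-49,49,11)
river: ρ → (11,61,-19)
river: ρ → (-19,53,23)
closes: descent 1, river 12
min |a| on river = 11

11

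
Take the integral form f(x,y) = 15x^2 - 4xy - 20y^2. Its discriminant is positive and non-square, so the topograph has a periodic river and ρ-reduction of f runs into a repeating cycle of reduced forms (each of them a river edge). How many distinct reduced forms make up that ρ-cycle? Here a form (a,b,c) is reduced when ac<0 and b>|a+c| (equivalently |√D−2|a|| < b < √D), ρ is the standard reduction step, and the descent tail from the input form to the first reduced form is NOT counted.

D = 1216, ⌊√D⌋ = 34
descent: ρ → (-20,4,15)
descent: ρ → (15,26,-9)  [lands on river]
river: ρ → (-9,28,12)
river: ρ → (12,20,-17)
river: ρ → (-17,14,15)
river: ρ → (15,16,-16)
river: ρ → (-16,16,15)
river: ρ → (15,14,-17)
river: ρ → (-17,20,12)
river: ρ → (12,28,-9)
river: ρ → (-9,26,15)
river: ρ → (15,34,-1)
river: ρ → (-1,34,15)
ρ-cycle length = 12 (tail of 2 descent steps not counted)

12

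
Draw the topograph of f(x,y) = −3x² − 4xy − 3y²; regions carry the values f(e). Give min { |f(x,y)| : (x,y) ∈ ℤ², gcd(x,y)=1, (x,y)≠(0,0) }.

translate: b→-2 (≡4 mod 6), so (3,4,3)→(3,-2,2)
flip: (3,-2,2)→(2,2,3)
reduced (well bottom): (2,2,3) with a≤c, −a<b≤a
well minimum |f| = |-2| = 2 (negative-definite)

2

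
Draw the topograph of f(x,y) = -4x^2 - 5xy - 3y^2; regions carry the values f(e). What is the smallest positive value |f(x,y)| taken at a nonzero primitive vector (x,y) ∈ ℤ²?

translate: b→-3 (≡5 mod 8), so (4,5,3)→(4,-3,2)
flip: (4,-3,2)→(2,3,4)
translate: b→-1 (≡3 mod 4), so (2,3,4)→(2,-1,3)
reduced (well bottom): (2,-1,3) with a≤c, −a<b≤a
well minimum |f| = |-2| = 2 (negative-definite)

2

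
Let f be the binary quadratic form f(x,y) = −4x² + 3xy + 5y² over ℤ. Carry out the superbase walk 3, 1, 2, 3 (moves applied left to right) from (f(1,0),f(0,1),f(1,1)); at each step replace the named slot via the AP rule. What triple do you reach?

start (-4,5,4) = (f(1,0),f(0,1),f(1,1))
replace slot 3: 2·((-4)+5) − 4 = -2 → (-4,5,-2)
replace slot 1: 2·(5+(-2)) − (-4) = 10 → (10,5,-2)
replace slot 2: 2·(10+(-2)) − 5 = 11 → (10,11,-2)
replace slot 3: 2·(10+11) − (-2) = 44 → (10,11,44)

10,11,44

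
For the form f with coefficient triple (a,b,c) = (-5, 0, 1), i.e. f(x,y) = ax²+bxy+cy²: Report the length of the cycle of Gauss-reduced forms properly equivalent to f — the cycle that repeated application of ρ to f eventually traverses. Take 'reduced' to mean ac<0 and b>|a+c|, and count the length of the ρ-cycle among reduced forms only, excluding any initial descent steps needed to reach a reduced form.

D = 20, ⌊√D⌋ = 4
descent: ρ → (1,4,-1)  [lands on river]
river: ρ → (-1,4,1)
ρ-cycle length = 2 (tail of 1 descent step not counted)

2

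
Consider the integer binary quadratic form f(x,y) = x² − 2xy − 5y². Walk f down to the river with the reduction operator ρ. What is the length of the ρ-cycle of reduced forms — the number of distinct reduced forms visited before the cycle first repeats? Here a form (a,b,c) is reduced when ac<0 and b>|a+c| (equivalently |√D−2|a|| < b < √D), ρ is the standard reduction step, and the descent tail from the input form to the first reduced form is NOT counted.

D = 24, ⌊√D⌋ = 4
descent: ρ → (-5,2,1)
descent: ρ → (1,4,-2)  [lands on river]
river: ρ → (-2,4,1)
ρ-cycle length = 2 (tail of 2 descent steps not counted)

2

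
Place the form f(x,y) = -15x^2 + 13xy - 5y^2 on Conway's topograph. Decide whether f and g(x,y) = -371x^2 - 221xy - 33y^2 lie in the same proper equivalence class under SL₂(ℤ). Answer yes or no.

D₁ = -131, D₂ = -131
f is negative-definite; reduce −f:
−f: flip: (15,-13,5)→(5,13,15)
−f: translate: b→3 (≡13 mod 10), so (5,13,15)→(5,3,7)
−f: reduced (well bottom): (5,3,7) with a≤c, −a<b≤a
flip sign back: reduced form of f is (-5,-3,-7)
g is negative-definite; reduce −g:
−g: flip: (371,221,33)→(33,-221,371)
−g: translate: b→-23 (≡-221 mod 66), so (33,-221,371)→(33,-23,5)
−g: flip: (33,-23,5)→(5,23,33)
−g: translate: b→3 (≡23 mod 10), so (5,23,33)→(5,3,7)
−g: reduced (well bottom): (5,3,7) with a≤c, −a<b≤a
flip sign back: reduced form of g is (-5,-3,-7)
reduced forms (-5, -3, -7) vs (-5, -3, -7) ⇒ equivalent

yes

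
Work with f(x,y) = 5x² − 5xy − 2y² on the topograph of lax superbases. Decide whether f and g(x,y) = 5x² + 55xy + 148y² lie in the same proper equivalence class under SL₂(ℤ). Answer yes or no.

D₁ = 65, D₂ = 65
river cycle of f (length 6): (-2, 5, 5), (5, 5, -2), (-2, 7, 2), (2, 5, -5), (-5, 5, 2), (2, 7, -2)
river cycle of g (length 6): (5, 5, -2), (-2, 7, 2), (2, 5, -5), (-5, 5, 2), (2, 7, -2), (-2, 5, 5)
cycles coincide ⇒ equivalent

yes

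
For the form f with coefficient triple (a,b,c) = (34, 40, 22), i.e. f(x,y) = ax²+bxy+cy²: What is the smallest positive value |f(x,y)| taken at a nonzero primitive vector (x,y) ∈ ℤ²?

translate: b→-28 (≡40 mod 68), so (34,40,22)→(34,-28,16)
flip: (34,-28,16)→(16,28,34)
translate: b→-4 (≡28 mod 32), so (16,28,34)→(16,-4,22)
reduced (well bottom): (16,-4,22) with a≤c, −a<b≤a
well minimum = a = 16

16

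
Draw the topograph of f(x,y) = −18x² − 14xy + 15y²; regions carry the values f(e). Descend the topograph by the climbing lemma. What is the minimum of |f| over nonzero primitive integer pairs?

descent: ρ → (15,14,-18)  [lands on river]
river: ρ → (-18,22,11)
river: ρ → (11,22,-18)
river: ρ → (-18,14,15)
river: ρ → (15,16,-17)
river: ρ → (-17,18,14)
river: ρ → (14,10,-21)
river: ρ → (-21,32,3)
river: ρ → (3,34,-10)
river: ρ → (-10,26,15)
river: ρ → (15,34,-2)
river: ρ → (-2,34,15)
river: ρ → (15,26,-10)
river: ρ → (-10,34,3)
river: ρ → (3,32,-21)
river: ρ → (-21,10,14)
river: ρ → (14,18,-17)
river: ρ → (-17,16,15)
closes: descent 1, river 18
min |a| on river = 2

2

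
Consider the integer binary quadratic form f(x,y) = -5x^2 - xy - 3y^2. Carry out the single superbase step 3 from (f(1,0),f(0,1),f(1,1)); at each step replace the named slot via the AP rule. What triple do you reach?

start (-5,-3,-9) = (f(1,0),f(0,1),f(1,1))
replace slot 3: 2·((-5)+(-3)) − (-9) = -7 → (-5,-3,-7)

-5,-3,-7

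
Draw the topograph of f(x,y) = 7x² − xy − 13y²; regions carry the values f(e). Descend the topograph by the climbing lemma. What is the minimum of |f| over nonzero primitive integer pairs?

descent: ρ → (-13,1,7)
descent: ρ → (7,13,-7)  [lands on river]
river: ρ → (-7,15,5)
river: ρ → (5,15,-7)
river: ρ → (-7,13,7)
river: ρ → (7,15,-5)
river: ρ → (-5,15,7)
closes: descent 2, river 6
min |a| on river = 5

5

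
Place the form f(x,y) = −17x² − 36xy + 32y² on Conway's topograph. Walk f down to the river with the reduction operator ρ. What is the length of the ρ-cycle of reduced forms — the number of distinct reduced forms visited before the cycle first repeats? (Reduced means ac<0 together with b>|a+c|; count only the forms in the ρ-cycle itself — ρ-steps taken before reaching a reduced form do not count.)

D = 3472, ⌊√D⌋ = 58
descent: ρ → (32,36,-17)  [lands on river]
river: ρ → (-17,32,36)
river: ρ → (36,40,-13)
river: ρ → (-13,38,39)
river: ρ → (39,40,-12)
river: ρ → (-12,56,7)
river: ρ → (7,56,-12)
river: ρ → (-12,40,39)
river: ρ → (39,38,-13)
river: ρ → (-13,40,36)
river: ρ → (36,32,-17)
river: ρ → (-17,36,32)
river: ρ → (32,28,-21)
river: ρ → (-21,56,4)
river: ρ → (4,56,-21)
river: ρ → (-21,28,32)
ρ-cycle length = 16 (tail of 1 descent step not counted)

16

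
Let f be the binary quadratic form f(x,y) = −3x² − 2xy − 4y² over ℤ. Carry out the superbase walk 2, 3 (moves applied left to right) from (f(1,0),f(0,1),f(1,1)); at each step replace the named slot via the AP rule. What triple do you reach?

start (-3,-4,-9) = (f(1,0),f(0,1),f(1,1))
replace slot 2: 2·((-3)+(-9)) − (-4) = -20 → (-3,-20,-9)
replace slot 3: 2·((-3)+(-20)) − (-9) = -37 → (-3,-20,-37)

-3,-20,-37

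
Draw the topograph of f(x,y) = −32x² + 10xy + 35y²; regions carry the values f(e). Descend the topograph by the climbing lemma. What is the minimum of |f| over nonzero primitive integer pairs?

river: ρ → (35,60,-7)
river: ρ → (-7,66,8)
river: ρ → (8,62,-23)
river: ρ → (-23,30,40)
river: ρ → (40,50,-13)
river: ρ → (-13,54,32)
river: ρ → (32,10,-35)
river: ρ → (-35,60,7)
river: ρ → (7,66,-8)
river: ρ → (-8,62,23)
river: ρ → (23,30,-40)
river: ρ → (-40,50,13)
river: ρ → (13,54,-32)
river: ρ → (-32,10,35)
closes: descent 0, river 14
min |a| on river = 7

7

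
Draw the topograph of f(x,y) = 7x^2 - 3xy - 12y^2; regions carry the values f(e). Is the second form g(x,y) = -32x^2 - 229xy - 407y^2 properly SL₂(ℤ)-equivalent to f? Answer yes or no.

D₁ = 345, D₂ = 345
river cycle of f (length 10): (7, 11, -8), (-8, 5, 10), (10, 15, -3), (-3, 15, 10), (10, 5, -8), (-8, 11, 7), (7, 17, -2), (-2, 15, 15), (15, 15, -2), (-2, 17, 7)
river cycle of g (length 10): (-3, 15, 10), (10, 5, -8), (-8, 11, 7), (7, 17, -2), (-2, 15, 15), (15, 15, -2), (-2, 17, 7), (7, 11, -8), (-8, 5, 10), (10, 15, -3)
cycles coincide ⇒ equivalent

yes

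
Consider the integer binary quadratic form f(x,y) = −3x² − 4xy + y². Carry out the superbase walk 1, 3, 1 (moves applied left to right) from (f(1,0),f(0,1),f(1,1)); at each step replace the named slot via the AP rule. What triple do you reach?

start (-3,1,-6) = (f(1,0),f(0,1),f(1,1))
replace slot 1: 2·(1+(-6)) − (-3) = -7 → (-7,1,-6)
replace slot 3: 2·((-7)+1) − (-6) = -6 → (-7,1,-6)
replace slot 1: 2·(1+(-6)) − (-7) = -3 → (-3,1,-6)

-3,1,-6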